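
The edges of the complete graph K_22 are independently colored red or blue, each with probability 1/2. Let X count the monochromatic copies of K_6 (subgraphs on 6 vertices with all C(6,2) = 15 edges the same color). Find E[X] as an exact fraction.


Let X = Σ_S X_S over the C(22, 6) = 74613 subsets S of size 6, where X_S = 1 if the K_6 on S is monochromatic.
For a fixed S, the K_6 on S has C(6, 2) = 15 edges. P[all 15 edges red] = (1/2)^15, and likewise for blue, so P[monochromatic] = 2·(1/2)^15 = 2^{1 − 15} = 1/16384.
By linearity of expectation: E[X] = C(22, 6) · 2^{1 − 15} = 74613 · 1/16384 = 74613/16384.
Numerically: E[X] ≈ 4.55402.

E[X] = C(22,6)·2^(1−C(6,2)) = 74613/16384 ≈ 4.55402.


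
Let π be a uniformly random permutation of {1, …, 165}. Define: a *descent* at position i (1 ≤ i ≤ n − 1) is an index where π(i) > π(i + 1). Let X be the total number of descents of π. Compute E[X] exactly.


Write X = Σ X_I over i = 1, …, 164, with X_I the indicator of one descent.
There are 164 indicators.
For each fixed i, the pair (π(i), π(i+1)) is a uniformly random ordered pair of distinct values from {1, …, 165}; by symmetry P[π(i) > π(i+1)] = 1/2.
By linearity: E[X] = 164 · (1/2) = (165 − 1) · (1/2) = 82 ≈ 82.00000.

E[X] = 82 = 82.00000.


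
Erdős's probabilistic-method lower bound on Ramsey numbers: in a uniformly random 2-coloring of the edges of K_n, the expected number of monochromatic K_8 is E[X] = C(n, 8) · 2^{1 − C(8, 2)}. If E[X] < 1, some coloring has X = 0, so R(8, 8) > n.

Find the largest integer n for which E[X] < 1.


We need C(n, 8) · 2^{1 − 28} < 1, i.e. C(n, 8) < 2^{28 − 1} = 134217728.
Check values of n near the boundary:
  n = 36: C(36, 8) = 30260340; 30260340 < 134217728? YES
  n = 37: C(37, 8) = 38608020; 38608020 < 134217728? YES
  n = 38: C(38, 8) = 48903492; 48903492 < 134217728? YES
  n = 39: C(39, 8) = 61523748; 61523748 < 134217728? YES
  n = 40: C(40, 8) = 76904685; 76904685 < 134217728? YES
  n = 41: C(41, 8) = 95548245; 95548245 < 134217728? YES
  n = 42: C(42, 8) = 118030185; 118030185 < 134217728? YES
  n = 43: C(43, 8) = 145008513; 145008513 < 134217728? NO
The largest n with C(n, 8) < 134217728 is n = 42 (where E[X] = 118030185/134217728 ≈ 0.8793934). Hence R(8, 8) > 42, i.e. R(8, 8) ≥ 43.

Largest n = 42; hence R(8, 8) > 42.


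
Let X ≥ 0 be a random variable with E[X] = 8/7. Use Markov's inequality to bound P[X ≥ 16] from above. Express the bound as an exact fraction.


μ = E[X] = 8/7, a = 16.
Markov: P[X ≥ 16] ≤ μ/a = (8/7)/16 = 1/14.
Numerically: ≈ 0.071429.
(Since a = 16 > μ = 1.142857, the bound 1/14 is < 1 and informative.)

P[X ≥ 16] ≤ 1/14 ≈ 0.071429.


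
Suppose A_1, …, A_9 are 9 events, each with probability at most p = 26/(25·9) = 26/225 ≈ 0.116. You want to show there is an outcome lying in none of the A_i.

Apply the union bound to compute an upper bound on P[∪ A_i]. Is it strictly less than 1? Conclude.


Union bound: P[∪_{i=1}^{9} A_i] ≤ Σ_i P[A_i] ≤ 9·p = 9·(26/225) = 26/25.
Numerically: 26/25 ≈ 1.040.
Is 26/25 < 1? NO.
Since the bound 26/25 is ≥ 1, the union bound is uninformative here; it does NOT by itself certify existence.

9·p = 26/25 ≈ 1.040; existence NOT certified by the union bound.


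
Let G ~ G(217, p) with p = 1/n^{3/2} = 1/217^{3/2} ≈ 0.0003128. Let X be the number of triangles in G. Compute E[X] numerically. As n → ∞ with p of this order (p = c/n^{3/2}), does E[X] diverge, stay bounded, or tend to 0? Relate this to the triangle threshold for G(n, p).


Number of potential triangles: C(217, 3) = 1679580.
Each occurs with probability p³ ≈ (0.0003128)³ ≈ 3.061478e-11.
By linearity: E[X] = C(217, 3)·p³ ≈ 1679580 · 3.061478e-11 ≈ 0.0001.
Since α = 3/2 > 1, p = c/n^{3/2} = o(1/n) is below the triangle threshold p ~ 1/n. Asymptotically E[X] ~ (c³/6)·n^{3(1−α)} = (1³/6)·n^{-1.5} → 0, so by Markov's inequality G has no triangles w.h.p.

E[X] ≈ 0.0001; in regime p = Θ(1/n^{3/2}) E[X] tends to 0 (below the triangle threshold p ~ 1/n).


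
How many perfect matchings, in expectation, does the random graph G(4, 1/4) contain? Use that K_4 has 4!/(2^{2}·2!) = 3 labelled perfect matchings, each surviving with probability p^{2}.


K_4 has 4!/(2^{2}·2!) = 3 labelled perfect matchings.
For each such perfect matching H, let X_H = 1 if all 2 edges of H are present in G. Then P[X_H = 1] = p^{2} = (1/4)^{2} = 1/16.
By linearity: E[X] = Σ_H E[X_H] = 3 · p^{2} = 3 · 1/16 = 3/16.
Numerically: E[X] ≈ 0.1875.

E[X] = 3 · (1/4)^{2} = 3/16 ≈ 0.1875.


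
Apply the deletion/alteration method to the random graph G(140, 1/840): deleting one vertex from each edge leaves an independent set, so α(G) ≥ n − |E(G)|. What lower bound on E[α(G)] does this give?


E[|E(G)|] = C(140, 2)·p = 9730 · (1/840) = 139/12.
E[α(G)] ≥ n − E[|E(G)|] = 140 − 139/12 = 1541/12.
Numerically: ≈ 128.41667.
(This is only a lower bound; the true E[α(G)] may be larger.)

E[α(G)] ≥ 1541/12 ≈ 128.41667.


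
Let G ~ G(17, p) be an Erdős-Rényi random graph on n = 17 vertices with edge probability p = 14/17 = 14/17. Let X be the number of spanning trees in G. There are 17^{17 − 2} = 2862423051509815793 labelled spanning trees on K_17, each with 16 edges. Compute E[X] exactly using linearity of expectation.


K_17 has 17^{17 − 2} = 2862423051509815793 labelled spanning trees.
For each such spanning tree H, let X_H = 1 if all 16 edges of H are present in G. Then P[X_H = 1] = p^{16} = (14/17)^{16} = 2177953337809371136/48661191875666868481.
Summing the indicators: E[X] = Σ_H E[X_H] = 2862423051509815793 · p^{16} = 2862423051509815793 · 2177953337809371136/48661191875666868481 = 2177953337809371136/17.
Numerically: E[X] ≈ 1.28e+17.

E[X] = 2862423051509815793 · (14/17)^{16} = 2177953337809371136/17 ≈ 1.28e+17.


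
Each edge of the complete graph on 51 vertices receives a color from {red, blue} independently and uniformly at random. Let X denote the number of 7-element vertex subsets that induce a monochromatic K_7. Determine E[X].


Let X = Σ_S X_S over the C(51, 7) = 115775100 subsets S of size 7, where X_S = 1 if the K_7 on S is monochromatic.
For a fixed S, the K_7 on S has C(7, 2) = 21 edges. P[all 21 edges red] = (1/2)^21, and likewise for blue, so P[monochromatic] = 2·(1/2)^21 = 2^{1 − 21} = 1/1048576.
By linearity of expectation: E[X] = C(51, 7) · 2^{1 − 21} = 115775100 · 1/1048576 = 28943775/262144.
Numerically: E[X] ≈ 110.411739.

E[X] = C(51,7)·2^(1−C(7,2)) = 28943775/262144 ≈ 110.411739.


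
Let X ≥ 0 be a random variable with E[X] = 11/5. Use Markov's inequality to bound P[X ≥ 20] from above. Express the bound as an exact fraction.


μ = E[X] = 11/5, a = 20.
Markov: P[X ≥ 20] ≤ μ/a = (11/5)/20 = 11/100.
Numerically: ≈ 0.110.
(Since a = 20 > μ = 2.200, the bound 11/100 is < 1 and informative.)

P[X ≥ 20] ≤ 11/100 ≈ 0.110.


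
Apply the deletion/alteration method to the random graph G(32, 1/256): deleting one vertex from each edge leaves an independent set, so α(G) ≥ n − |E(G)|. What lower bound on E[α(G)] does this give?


E[|E(G)|] = C(32, 2)·p = 496 · (1/256) = 31/16.
E[α(G)] ≥ n − E[|E(G)|] = 32 − 31/16 = 481/16.
Numerically: ≈ 30.06250.
(This is only a lower bound; the true E[α(G)] may be larger.)

E[α(G)] ≥ 481/16 ≈ 30.06250.


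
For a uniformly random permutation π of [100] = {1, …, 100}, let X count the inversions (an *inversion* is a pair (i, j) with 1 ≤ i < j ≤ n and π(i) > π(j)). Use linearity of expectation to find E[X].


Write X = Σ X_I over the C(100, 2) = 4950 pairs i < j, with X_I the indicator of one inversion.
There are 4950 indicators.
For each fixed pair i < j, the values π(i) and π(j) are two distinct elements of {1, …, 100} in uniformly random order; by symmetry P[π(i) > π(j)] = 1/2.
By linearity: E[X] = 4950 · (1/2) = C(100, 2) · (1/2) = 4950/2 = 2475 ≈ 2475.00000.

E[X] = 2475 = 2475.00000.


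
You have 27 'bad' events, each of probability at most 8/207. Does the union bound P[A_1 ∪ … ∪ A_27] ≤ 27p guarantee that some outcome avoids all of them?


Union bound: P[∪_{i=1}^{27} A_i] ≤ Σ_i P[A_i] ≤ 27·p = 27·(8/207) = 24/23.
Numerically: 24/23 ≈ 1.043478.
Is 24/23 < 1? NO.
Since the bound 24/23 is ≥ 1, the union bound is uninformative here; it does NOT by itself certify existence.

27·p = 24/23 ≈ 1.043478; existence NOT certified by the union bound.


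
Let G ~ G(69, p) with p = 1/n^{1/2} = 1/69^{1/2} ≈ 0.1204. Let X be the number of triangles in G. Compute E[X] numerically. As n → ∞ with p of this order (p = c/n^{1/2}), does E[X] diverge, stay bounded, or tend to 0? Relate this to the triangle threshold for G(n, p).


Number of potential triangles: C(69, 3) = 52394.
Each occurs with probability p³ ≈ (0.1204)³ ≈ 1.744723e-03.
By linearity: E[X] = C(69, 3)·p³ ≈ 52394 · 1.744723e-03 ≈ 91.4130.
Since α = 1/2 < 1, p = c/n^{1/2} ≫ 1/n is above the triangle threshold p ~ 1/n. Asymptotically E[X] ~ (c³/6)·n^{3(1−α)} = (1³/6)·n^{1.5} → ∞; triangles are abundant w.h.p.

E[X] ≈ 91.4130; in regime p = Θ(1/n^{1/2}) E[X] diverges (above the triangle threshold p ~ 1/n).


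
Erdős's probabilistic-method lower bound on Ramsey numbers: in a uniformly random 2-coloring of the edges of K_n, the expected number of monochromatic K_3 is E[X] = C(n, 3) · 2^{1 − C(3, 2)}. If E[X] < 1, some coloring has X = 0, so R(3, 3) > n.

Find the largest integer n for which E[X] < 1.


We need C(n, 3) · 2^{1 − 3} < 1, i.e. C(n, 3) < 2^{3 − 1} = 4.
Check values of n near the boundary:
  n = 3: C(3, 3) = 1; 1 < 4? YES
  n = 4: C(4, 3) = 4; 4 < 4? NO
  n = 5: C(5, 3) = 10; 10 < 4? NO
  n = 6: C(6, 3) = 20; 20 < 4? NO
The largest n with C(n, 3) < 4 is n = 3 (where E[X] = 1/4 ≈ 0.250000). Hence R(3, 3) > 3, i.e. R(3, 3) ≥ 4.

Largest n = 3; hence R(3, 3) > 3.


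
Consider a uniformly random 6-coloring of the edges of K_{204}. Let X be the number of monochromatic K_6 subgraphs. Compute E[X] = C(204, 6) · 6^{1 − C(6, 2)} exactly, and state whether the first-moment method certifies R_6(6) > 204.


E[X] = C(204, 6) · 6^{1 − 15} = 92944609660 · 6^{−14} = 92944609660/78364164096.
As a reduced fraction: E[X] = 23236152415/19591041024 ≈ 1.186.
Is E[X] < 1? NO.
Since E[X] ≥ 1, the first-moment bound is inconclusive at n = 204; it does NOT by itself certify R_6(6) > 204.

E[X] = 23236152415/19591041024 ≈ 1.186; E[X] ≥ 1; first-moment method inconclusive here.


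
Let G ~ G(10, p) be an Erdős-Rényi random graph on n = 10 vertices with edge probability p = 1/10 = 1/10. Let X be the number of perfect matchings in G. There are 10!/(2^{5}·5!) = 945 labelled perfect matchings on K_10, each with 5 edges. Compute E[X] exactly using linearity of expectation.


K_10 has 10!/(2^{5}·5!) = 945 labelled perfect matchings.
For each such perfect matching H, let X_H = 1 if all 5 edges of H are present in G. Then P[X_H = 1] = p^{5} = (1/10)^{5} = 1/100000.
Summing the indicators: E[X] = Σ_H E[X_H] = 945 · p^{5} = 945 · 1/100000 = 189/20000.
Numerically: E[X] ≈ 0.00945.

E[X] = 945 · (1/10)^{5} = 189/20000 ≈ 0.00945.


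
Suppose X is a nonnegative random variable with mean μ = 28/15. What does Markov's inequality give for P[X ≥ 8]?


μ = E[X] = 28/15, a = 8.
Markov: P[X ≥ 8] ≤ μ/a = (28/15)/8 = 7/30.
Numerically: ≈ 0.233333.
(Since a = 8 > μ = 1.866667, the bound 7/30 is < 1 and informative.)

P[X ≥ 8] ≤ 7/30 ≈ 0.233333.


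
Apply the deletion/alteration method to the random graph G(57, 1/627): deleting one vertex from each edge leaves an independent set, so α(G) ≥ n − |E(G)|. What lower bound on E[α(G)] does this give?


E[|E(G)|] = C(57, 2)·p = 1596 · (1/627) = 28/11.
E[α(G)] ≥ n − E[|E(G)|] = 57 − 28/11 = 599/11.
Numerically: ≈ 54.45455.
(This is only a lower bound; the true E[α(G)] may be larger.)

E[α(G)] ≥ 599/11 ≈ 54.45455.


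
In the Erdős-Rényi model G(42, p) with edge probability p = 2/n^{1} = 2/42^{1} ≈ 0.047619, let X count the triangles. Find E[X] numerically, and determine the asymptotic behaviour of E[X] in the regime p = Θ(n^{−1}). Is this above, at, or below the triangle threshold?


Number of potential triangles: C(42, 3) = 11480.
Each occurs with probability p³ ≈ (0.047619)³ ≈ 1.0797970e-04.
By linearity: E[X] = C(42, 3)·p³ ≈ 11480 · 1.0797970e-04 ≈ 1.23961.
Here α = 1, so p = 2/n is exactly at the triangle threshold p ~ 1/n. Asymptotically E[X] → c³/6 = 2³/6 = 4/3 ≈ 1.33333, a bounded constant. In this regime the triangle count is asymptotically Poisson(c³/6).

E[X] ≈ 1.23961; in regime p = Θ(1/n^{1}) E[X] stays bounded (at the triangle threshold p ~ 1/n).


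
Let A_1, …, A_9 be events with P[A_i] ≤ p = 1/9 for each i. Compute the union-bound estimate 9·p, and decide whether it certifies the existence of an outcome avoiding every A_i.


Union bound: P[∪_{i=1}^{9} A_i] ≤ Σ_i P[A_i] ≤ 9·p = 9·(1/9) = 1.
Numerically: 1 ≈ 1.0000000.
Is 1 < 1? NO.
Since the bound 1 is ≥ 1, the union bound is uninformative here; it does NOT by itself certify existence.

9·p = 1 ≈ 1.0000000; existence NOT certified by the union bound.


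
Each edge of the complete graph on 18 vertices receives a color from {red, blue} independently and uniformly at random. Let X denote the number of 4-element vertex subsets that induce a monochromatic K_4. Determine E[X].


Let X = Σ_S X_S over the C(18, 4) = 3060 subsets S of size 4, where X_S = 1 if the K_4 on S is monochromatic.
For a fixed S, the K_4 on S has C(4, 2) = 6 edges. P[all 6 edges red] = (1/2)^6, and likewise for blue, so P[monochromatic] = 2·(1/2)^6 = 2^{1 − 6} = 1/32.
By linearity: E[X] = C(18, 4) · 2^{1 − 6} = 3060 · 1/32 = 765/8.
Numerically: E[X] ≈ 95.625.

E[X] = C(18,4)·2^(1−C(4,2)) = 765/8 ≈ 95.625.


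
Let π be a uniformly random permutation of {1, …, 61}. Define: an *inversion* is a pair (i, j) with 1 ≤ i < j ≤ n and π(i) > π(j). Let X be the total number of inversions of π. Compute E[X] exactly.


Write X = Σ X_I over the C(61, 2) = 1830 pairs i < j, with X_I the indicator of one inversion.
There are 1830 indicators.
For each fixed pair i < j, the values π(i) and π(j) are two distinct elements of {1, …, 61} in uniformly random order; by symmetry P[π(i) > π(j)] = 1/2.
By linearity: E[X] = 1830 · (1/2) = C(61, 2) · (1/2) = 1830/2 = 915 ≈ 915.00000.

E[X] = 915 = 915.00000.


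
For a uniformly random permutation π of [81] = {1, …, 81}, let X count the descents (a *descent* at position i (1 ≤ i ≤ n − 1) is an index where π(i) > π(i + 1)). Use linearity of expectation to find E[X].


Write X = Σ X_I over i = 1, …, 80, with X_I the indicator of one descent.
There are 80 indicators.
For each fixed i, the pair (π(i), π(i+1)) is a uniformly random ordered pair of distinct values from {1, …, 81}; by symmetry P[π(i) > π(i+1)] = 1/2.
By linearity: E[X] = 80 · (1/2) = (81 − 1) · (1/2) = 40 ≈ 40.000000.

E[X] = 40 = 40.000000.


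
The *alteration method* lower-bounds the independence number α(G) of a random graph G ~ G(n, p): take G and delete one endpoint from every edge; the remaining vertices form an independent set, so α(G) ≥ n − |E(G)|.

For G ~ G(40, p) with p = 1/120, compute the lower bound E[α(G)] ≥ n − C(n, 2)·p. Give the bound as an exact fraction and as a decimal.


E[|E(G)|] = C(40, 2)·p = 780 · (1/120) = 13/2.
E[α(G)] ≥ n − E[|E(G)|] = 40 − 13/2 = 67/2.
Numerically: ≈ 33.500000.
(This is only a lower bound; the true E[α(G)] may be larger.)

E[α(G)] ≥ 67/2 ≈ 33.500000.


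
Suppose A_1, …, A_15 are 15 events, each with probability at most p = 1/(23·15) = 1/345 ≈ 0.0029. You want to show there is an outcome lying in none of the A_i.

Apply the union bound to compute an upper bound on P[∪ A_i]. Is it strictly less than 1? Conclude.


Union bound: P[∪_{i=1}^{15} A_i] ≤ Σ_i P[A_i] ≤ 15·p = 15·(1/345) = 1/23.
Numerically: 1/23 ≈ 0.0435.
Is 1/23 < 1? YES.
Since P[∪ A_i] ≤ 1/23 < 1, the complement has P[∩ A_i^c] ≥ 1 − 1/23 = 22/23 > 0, so some outcome avoids every A_i.

15·p = 1/23 ≈ 0.0435; existence CERTIFIED by the union bound.


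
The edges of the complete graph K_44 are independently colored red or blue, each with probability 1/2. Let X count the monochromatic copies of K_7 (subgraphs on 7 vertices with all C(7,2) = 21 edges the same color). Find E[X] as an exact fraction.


Let X = Σ_S X_S over the C(44, 7) = 38320568 subsets S of size 7, where X_S = 1 if the K_7 on S is monochromatic.
For a fixed S, the K_7 on S has C(7, 2) = 21 edges. P[all 21 edges red] = (1/2)^21, and likewise for blue, so P[monochromatic] = 2·(1/2)^21 = 2^{1 − 21} = 1/1048576.
Summing: E[X] = C(44, 7) · 2^{1 − 21} = 38320568 · 1/1048576 = 4790071/131072.
Numerically: E[X] ≈ 36.5453.

E[X] = C(44,7)·2^(1−C(7,2)) = 4790071/131072 ≈ 36.5453.


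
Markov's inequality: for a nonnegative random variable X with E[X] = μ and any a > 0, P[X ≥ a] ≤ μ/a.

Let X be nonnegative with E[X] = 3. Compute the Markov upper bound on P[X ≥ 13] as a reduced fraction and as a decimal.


μ = E[X] = 3, a = 13.
Markov: P[X ≥ 13] ≤ μ/a = (3)/13 = 3/13.
Numerically: ≈ 0.230769.
(Since a = 13 > μ = 3.000000, the bound 3/13 is < 1 and informative.)

P[X ≥ 13] ≤ 3/13 ≈ 0.230769.


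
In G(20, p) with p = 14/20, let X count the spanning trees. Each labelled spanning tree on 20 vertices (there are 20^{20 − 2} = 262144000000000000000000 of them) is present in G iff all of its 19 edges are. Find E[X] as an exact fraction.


K_20 has 20^{20 − 2} = 262144000000000000000000 labelled spanning trees.
For each such spanning tree H, let X_H = 1 if all 19 edges of H are present in G. Then P[X_H = 1] = p^{19} = (7/10)^{19} = 11398895185373143/10000000000000000000.
By linearity: E[X] = Σ_H E[X_H] = 262144000000000000000000 · p^{19} = 262144000000000000000000 · 11398895185373143/10000000000000000000 = 1494075989737228599296/5.
Numerically: E[X] ≈ 2.9882e+20.

E[X] = 262144000000000000000000 · (7/10)^{19} = 1494075989737228599296/5 ≈ 2.9882e+20.


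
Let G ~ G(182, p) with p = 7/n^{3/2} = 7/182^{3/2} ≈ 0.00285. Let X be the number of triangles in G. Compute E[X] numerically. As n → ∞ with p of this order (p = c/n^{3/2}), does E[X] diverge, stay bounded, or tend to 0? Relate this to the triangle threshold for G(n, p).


Number of potential triangles: C(182, 3) = 988260.
Each occurs with probability p³ ≈ (0.00285)³ ≈ 2.31725e-08.
By linearity: E[X] = C(182, 3)·p³ ≈ 988260 · 2.31725e-08 ≈ 0.023.
Since α = 3/2 > 1, p = c/n^{3/2} = o(1/n) is below the triangle threshold p ~ 1/n. Asymptotically E[X] ~ (c³/6)·n^{3(1−α)} = (7³/6)·n^{-1.5} → 0, so by Markov's inequality G has no triangles w.h.p.

E[X] ≈ 0.023; in regime p = Θ(1/n^{3/2}) E[X] tends to 0 (below the triangle threshold p ~ 1/n).


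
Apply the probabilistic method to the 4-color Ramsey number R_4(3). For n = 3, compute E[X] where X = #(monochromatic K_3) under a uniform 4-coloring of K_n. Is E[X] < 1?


E[X] = C(3, 3) · 4^{1 − 3} = 1 · 4^{−2} = 1/16.
As a reduced fraction: E[X] = 1/16 ≈ 0.06250.
Is E[X] < 1? YES.
Since E[X] < 1, there exists a 4-coloring of K_{3} with no monochromatic K_3; hence R_4(3) > 3.

E[X] = 1/16 ≈ 0.06250; E[X] < 1, so R_4(3) > 3.


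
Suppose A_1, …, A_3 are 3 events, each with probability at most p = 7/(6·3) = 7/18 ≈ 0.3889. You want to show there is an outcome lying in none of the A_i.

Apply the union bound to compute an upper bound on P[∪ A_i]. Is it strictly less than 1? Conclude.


Union bound: P[∪_{i=1}^{3} A_i] ≤ Σ_i P[A_i] ≤ 3·p = 3·(7/18) = 7/6.
Numerically: 7/6 ≈ 1.1667.
Is 7/6 < 1? NO.
Since the bound 7/6 is ≥ 1, the union bound is uninformative here; it does NOT by itself certify existence.

3·p = 7/6 ≈ 1.1667; existence NOT certified by the union bound.


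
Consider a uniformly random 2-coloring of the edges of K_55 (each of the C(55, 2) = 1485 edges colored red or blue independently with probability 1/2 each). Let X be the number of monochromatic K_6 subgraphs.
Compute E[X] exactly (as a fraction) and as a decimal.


Let X = Σ_S X_S over the C(55, 6) = 28989675 subsets S of size 6, where X_S = 1 if the K_6 on S is monochromatic.
For a fixed S, the K_6 on S has C(6, 2) = 15 edges. P[all 15 edges red] = (1/2)^15, and likewise for blue, so P[monochromatic] = 2·(1/2)^15 = 2^{1 − 15} = 1/16384.
By linearity of expectation: E[X] = C(55, 6) · 2^{1 − 15} = 28989675 · 1/16384 = 28989675/16384.
Numerically: E[X] ≈ 1769.38934.

E[X] = C(55,6)·2^(1−C(6,2)) = 28989675/16384 ≈ 1769.38934.


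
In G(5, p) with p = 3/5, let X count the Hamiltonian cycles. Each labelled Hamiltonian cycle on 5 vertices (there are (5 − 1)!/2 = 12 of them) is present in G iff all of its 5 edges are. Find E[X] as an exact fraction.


K_5 has (5 − 1)!/2 = 12 labelled Hamiltonian cycles.
For each such Hamiltonian cycle H, let X_H = 1 if all 5 edges of H are present in G. Then P[X_H = 1] = p^{5} = (3/5)^{5} = 243/3125.
By linearity of expectation: E[X] = Σ_H E[X_H] = 12 · p^{5} = 12 · 243/3125 = 2916/3125.
Numerically: E[X] ≈ 0.93312.

E[X] = 12 · (3/5)^{5} = 2916/3125 ≈ 0.93312.


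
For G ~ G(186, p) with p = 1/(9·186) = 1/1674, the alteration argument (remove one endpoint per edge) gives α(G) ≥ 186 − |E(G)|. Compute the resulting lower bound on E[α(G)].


E[|E(G)|] = C(186, 2)·p = 17205 · (1/1674) = 185/18.
E[α(G)] ≥ n − E[|E(G)|] = 186 − 185/18 = 3163/18.
Numerically: ≈ 175.722222.
(This is only a lower bound; the true E[α(G)] may be larger.)

E[α(G)] ≥ 3163/18 ≈ 175.722222.


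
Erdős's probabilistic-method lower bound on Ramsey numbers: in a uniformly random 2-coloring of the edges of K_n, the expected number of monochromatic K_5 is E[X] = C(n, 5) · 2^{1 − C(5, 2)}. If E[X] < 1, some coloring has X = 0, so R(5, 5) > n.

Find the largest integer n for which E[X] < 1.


We need C(n, 5) · 2^{1 − 10} < 1, i.e. C(n, 5) < 2^{10 − 1} = 512.
Check values of n near the boundary:
  n = 5: C(5, 5) = 1; 1 < 512? YES
  n = 6: C(6, 5) = 6; 6 < 512? YES
  n = 7: C(7, 5) = 21; 21 < 512? YES
  n = 8: C(8, 5) = 56; 56 < 512? YES
  n = 9: C(9, 5) = 126; 126 < 512? YES
  n = 10: C(10, 5) = 252; 252 < 512? YES
  n = 11: C(11, 5) = 462; 462 < 512? YES
  n = 12: C(12, 5) = 792; 792 < 512? NO
  n = 13: C(13, 5) = 1287; 1287 < 512? NO
  n = 14: C(14, 5) = 2002; 2002 < 512? NO
The largest n with C(n, 5) < 512 is n = 11 (where E[X] = 231/256 ≈ 0.9023438). Hence R(5, 5) > 11, i.e. R(5, 5) ≥ 12.

Largest n = 11; hence R(5, 5) > 11.


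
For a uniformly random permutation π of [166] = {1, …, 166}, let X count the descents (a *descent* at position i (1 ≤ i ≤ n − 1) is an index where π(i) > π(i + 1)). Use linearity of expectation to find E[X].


Write X = Σ X_I over i = 1, …, 165, with X_I the indicator of one descent.
There are 165 indicators.
For each fixed i, the pair (π(i), π(i+1)) is a uniformly random ordered pair of distinct values from {1, …, 166}; by symmetry P[π(i) > π(i+1)] = 1/2.
By linearity: E[X] = 165 · (1/2) = (166 − 1) · (1/2) = 165/2 ≈ 82.5000.

E[X] = 165/2 = 82.5000.


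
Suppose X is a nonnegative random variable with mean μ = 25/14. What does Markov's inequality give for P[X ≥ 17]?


μ = E[X] = 25/14, a = 17.
Markov: P[X ≥ 17] ≤ μ/a = (25/14)/17 = 25/238.
Numerically: ≈ 0.105042.
(Since a = 17 > μ = 1.785714, the bound 25/238 is < 1 and informative.)

P[X ≥ 17] ≤ 25/238 ≈ 0.105042.


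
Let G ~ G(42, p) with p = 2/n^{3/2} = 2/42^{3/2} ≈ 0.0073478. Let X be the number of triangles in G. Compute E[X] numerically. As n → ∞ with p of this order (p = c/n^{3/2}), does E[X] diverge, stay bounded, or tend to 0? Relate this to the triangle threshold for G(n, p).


Number of potential triangles: C(42, 3) = 11480.
Each occurs with probability p³ ≈ (0.0073478)³ ≈ 3.9670546e-07.
By linearity: E[X] = C(42, 3)·p³ ≈ 11480 · 3.9670546e-07 ≈ 0.00455.
Since α = 3/2 > 1, p = c/n^{3/2} = o(1/n) is below the triangle threshold p ~ 1/n. Asymptotically E[X] ~ (c³/6)·n^{3(1−α)} = (2³/6)·n^{-1.5} → 0, so by Markov's inequality G has no triangles w.h.p.

E[X] ≈ 0.00455; in regime p = Θ(1/n^{3/2}) E[X] tends to 0 (below the triangle threshold p ~ 1/n).


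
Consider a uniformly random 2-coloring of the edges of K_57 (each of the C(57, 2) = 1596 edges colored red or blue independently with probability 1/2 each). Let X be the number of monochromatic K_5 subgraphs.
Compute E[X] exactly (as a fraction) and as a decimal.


Let X = Σ_S X_S over the C(57, 5) = 4187106 subsets S of size 5, where X_S = 1 if the K_5 on S is monochromatic.
For a fixed S, the K_5 on S has C(5, 2) = 10 edges. P[all 10 edges red] = (1/2)^10, and likewise for blue, so P[monochromatic] = 2·(1/2)^10 = 2^{1 − 10} = 1/512.
By linearity: E[X] = C(57, 5) · 2^{1 − 10} = 4187106 · 1/512 = 2093553/256.
Numerically: E[X] ≈ 8177.9414.

E[X] = C(57,5)·2^(1−C(5,2)) = 2093553/256 ≈ 8177.9414.


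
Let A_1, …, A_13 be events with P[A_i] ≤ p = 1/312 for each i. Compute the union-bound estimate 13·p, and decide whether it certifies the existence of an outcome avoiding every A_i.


Union bound: P[∪_{i=1}^{13} A_i] ≤ Σ_i P[A_i] ≤ 13·p = 13·(1/312) = 1/24.
Numerically: 1/24 ≈ 0.04167.
Is 1/24 < 1? YES.
Since P[∪ A_i] ≤ 1/24 < 1, the complement has P[∩ A_i^c] ≥ 1 − 1/24 = 23/24 > 0, so some outcome avoids every A_i.

13·p = 1/24 ≈ 0.04167; existence CERTIFIED by the union bound.


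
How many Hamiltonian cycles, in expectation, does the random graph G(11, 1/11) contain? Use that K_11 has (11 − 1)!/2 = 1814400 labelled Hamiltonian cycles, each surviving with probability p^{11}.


K_11 has (11 − 1)!/2 = 1814400 labelled Hamiltonian cycles.
For each such Hamiltonian cycle H, let X_H = 1 if all 11 edges of H are present in G. Then P[X_H = 1] = p^{11} = (1/11)^{11} = 1/285311670611.
By linearity of expectation: E[X] = Σ_H E[X_H] = 1814400 · p^{11} = 1814400 · 1/285311670611 = 1814400/285311670611.
Numerically: E[X] ≈ 6.35936e-06.

E[X] = 1814400 · (1/11)^{11} = 1814400/285311670611 ≈ 6.35936e-06.


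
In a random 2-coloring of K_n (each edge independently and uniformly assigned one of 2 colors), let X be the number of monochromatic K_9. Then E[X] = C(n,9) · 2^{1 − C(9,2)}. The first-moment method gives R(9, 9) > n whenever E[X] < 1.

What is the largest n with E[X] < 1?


We need C(n, 9) · 2^{1 − 36} < 1, i.e. C(n, 9) < 2^{36 − 1} = 34359738368.
Check values of n near the boundary:
  n = 63: C(63, 9) = 23667689815; 23667689815 < 34359738368? YES
  n = 64: C(64, 9) = 27540584512; 27540584512 < 34359738368? YES
  n = 65: C(65, 9) = 31966749880; 31966749880 < 34359738368? YES
  n = 66: C(66, 9) = 37014131440; 37014131440 < 34359738368? NO
  n = 67: C(67, 9) = 42757703560; 42757703560 < 34359738368? NO
  n = 68: C(68, 9) = 49280065120; 49280065120 < 34359738368? NO
The largest n with C(n, 9) < 34359738368 is n = 65 (where E[X] = 3995843735/4294967296 ≈ 0.930355). Hence R(9, 9) > 65, i.e. R(9, 9) ≥ 66.

Largest n = 65; hence R(9, 9) > 65.


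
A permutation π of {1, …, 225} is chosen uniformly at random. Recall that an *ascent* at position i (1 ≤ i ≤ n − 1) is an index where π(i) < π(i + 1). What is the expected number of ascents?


Write X = Σ X_I over i = 1, …, 224, with X_I the indicator of one ascent.
There are 224 indicators.
For each fixed i, the pair (π(i), π(i+1)) is a uniformly random ordered pair of distinct values from {1, …, 225}; by symmetry P[π(i) < π(i+1)] = 1/2.
By linearity: E[X] = 224 · (1/2) = (225 − 1) · (1/2) = 112 ≈ 112.00000.

E[X] = 112 = 112.00000.


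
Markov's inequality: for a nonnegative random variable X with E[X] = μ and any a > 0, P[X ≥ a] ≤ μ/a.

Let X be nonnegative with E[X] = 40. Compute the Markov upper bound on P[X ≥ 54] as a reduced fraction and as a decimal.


μ = E[X] = 40, a = 54.
Markov: P[X ≥ 54] ≤ μ/a = (40)/54 = 20/27.
Numerically: ≈ 0.74074.
(Since a = 54 > μ = 40.00000, the bound 20/27 is < 1 and informative.)

P[X ≥ 54] ≤ 20/27 ≈ 0.74074.


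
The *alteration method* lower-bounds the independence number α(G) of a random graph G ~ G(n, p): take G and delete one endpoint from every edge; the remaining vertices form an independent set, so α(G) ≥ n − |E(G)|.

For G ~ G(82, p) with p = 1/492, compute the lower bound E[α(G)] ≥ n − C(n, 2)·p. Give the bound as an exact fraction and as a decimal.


E[|E(G)|] = C(82, 2)·p = 3321 · (1/492) = 27/4.
E[α(G)] ≥ n − E[|E(G)|] = 82 − 27/4 = 301/4.
Numerically: ≈ 75.25000.
(This is only a lower bound; the true E[α(G)] may be larger.)

E[α(G)] ≥ 301/4 ≈ 75.25000.


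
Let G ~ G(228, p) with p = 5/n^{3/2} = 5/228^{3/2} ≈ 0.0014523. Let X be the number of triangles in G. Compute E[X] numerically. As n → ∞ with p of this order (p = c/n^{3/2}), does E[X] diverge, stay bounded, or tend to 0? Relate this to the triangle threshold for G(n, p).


Number of potential triangles: C(228, 3) = 1949476.
Each occurs with probability p³ ≈ (0.0014523)³ ≈ 3.0633964e-09.
By linearity: E[X] = C(228, 3)·p³ ≈ 1949476 · 3.0633964e-09 ≈ 0.00597.
Since α = 3/2 > 1, p = c/n^{3/2} = o(1/n) is below the triangle threshold p ~ 1/n. Asymptotically E[X] ~ (c³/6)·n^{3(1−α)} = (5³/6)·n^{-1.5} → 0, so by Markov's inequality G has no triangles w.h.p.

E[X] ≈ 0.00597; in regime p = Θ(1/n^{3/2}) E[X] tends to 0 (below the triangle threshold p ~ 1/n).


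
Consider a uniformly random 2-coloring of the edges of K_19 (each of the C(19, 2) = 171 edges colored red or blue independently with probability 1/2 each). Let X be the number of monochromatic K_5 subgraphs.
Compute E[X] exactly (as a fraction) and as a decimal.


Let X = Σ_S X_S over the C(19, 5) = 11628 subsets S of size 5, where X_S = 1 if the K_5 on S is monochromatic.
For a fixed S, the K_5 on S has C(5, 2) = 10 edges. P[all 10 edges red] = (1/2)^10, and likewise for blue, so P[monochromatic] = 2·(1/2)^10 = 2^{1 − 10} = 1/512.
Summing: E[X] = C(19, 5) · 2^{1 − 10} = 11628 · 1/512 = 2907/128.
Numerically: E[X] ≈ 22.71094.

E[X] = C(19,5)·2^(1−C(5,2)) = 2907/128 ≈ 22.71094.


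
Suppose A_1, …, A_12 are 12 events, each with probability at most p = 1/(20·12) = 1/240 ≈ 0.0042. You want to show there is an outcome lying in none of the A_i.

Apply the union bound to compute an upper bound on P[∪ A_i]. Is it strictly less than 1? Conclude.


Union bound: P[∪_{i=1}^{12} A_i] ≤ Σ_i P[A_i] ≤ 12·p = 12·(1/240) = 1/20.
Numerically: 1/20 ≈ 0.0500.
Is 1/20 < 1? YES.
Since P[∪ A_i] ≤ 1/20 < 1, the complement has P[∩ A_i^c] ≥ 1 − 1/20 = 19/20 > 0, so some outcome avoids every A_i.

12·p = 1/20 ≈ 0.0500; existence CERTIFIED by the union bound.


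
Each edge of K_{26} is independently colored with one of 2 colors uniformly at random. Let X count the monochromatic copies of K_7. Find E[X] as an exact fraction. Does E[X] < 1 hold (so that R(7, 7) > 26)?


E[X] = C(26, 7) · 2^{1 − 21} = 657800 · 2^{−20} = 657800/1048576.
As a reduced fraction: E[X] = 82225/131072 ≈ 0.627327.
Is E[X] < 1? YES.
Since E[X] < 1, there exists a 2-coloring of K_{26} with no monochromatic K_7; hence R(7, 7) > 26.

E[X] = 82225/131072 ≈ 0.627327; E[X] < 1, so R(7, 7) > 26.


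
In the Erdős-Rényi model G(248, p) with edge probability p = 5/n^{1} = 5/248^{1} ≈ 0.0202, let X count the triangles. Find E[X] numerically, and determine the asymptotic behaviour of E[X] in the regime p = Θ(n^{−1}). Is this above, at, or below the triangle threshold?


Number of potential triangles: C(248, 3) = 2511496.
Each occurs with probability p³ ≈ (0.0202)³ ≈ 8.19511e-06.
By linearity: E[X] = C(248, 3)·p³ ≈ 2511496 · 8.19511e-06 ≈ 20.582.
Here α = 1, so p = 5/n is exactly at the triangle threshold p ~ 1/n. Asymptotically E[X] → c³/6 = 5³/6 = 125/6 ≈ 20.833, a bounded constant. In this regime the triangle count is asymptotically Poisson(c³/6).

E[X] ≈ 20.582; in regime p = Θ(1/n^{1}) E[X] stays bounded (at the triangle threshold p ~ 1/n).


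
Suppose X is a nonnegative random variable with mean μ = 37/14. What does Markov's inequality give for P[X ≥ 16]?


μ = E[X] = 37/14, a = 16.
Markov: P[X ≥ 16] ≤ μ/a = (37/14)/16 = 37/224.
Numerically: ≈ 0.165.
(Since a = 16 > μ = 2.643, the bound 37/224 is < 1 and informative.)

P[X ≥ 16] ≤ 37/224 ≈ 0.165.


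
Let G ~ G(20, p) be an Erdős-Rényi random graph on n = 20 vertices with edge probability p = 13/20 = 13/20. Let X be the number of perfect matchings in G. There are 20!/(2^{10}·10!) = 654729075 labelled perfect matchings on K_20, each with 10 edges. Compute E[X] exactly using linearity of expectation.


K_20 has 20!/(2^{10}·10!) = 654729075 labelled perfect matchings.
For each such perfect matching H, let X_H = 1 if all 10 edges of H are present in G. Then P[X_H = 1] = p^{10} = (13/20)^{10} = 137858491849/10240000000000.
By linearity: E[X] = Σ_H E[X_H] = 654729075 · p^{10} = 654729075 · 137858491849/10240000000000 = 3610398513967632387/409600000000.
Numerically: E[X] ≈ 8.81e+06.

E[X] = 654729075 · (13/20)^{10} = 3610398513967632387/409600000000 ≈ 8.81e+06.


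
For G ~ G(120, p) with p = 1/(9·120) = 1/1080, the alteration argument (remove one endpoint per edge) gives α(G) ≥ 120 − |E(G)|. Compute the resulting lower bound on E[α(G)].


E[|E(G)|] = C(120, 2)·p = 7140 · (1/1080) = 119/18.
E[α(G)] ≥ n − E[|E(G)|] = 120 − 119/18 = 2041/18.
Numerically: ≈ 113.38889.
(This is only a lower bound; the true E[α(G)] may be larger.)

E[α(G)] ≥ 2041/18 ≈ 113.38889.


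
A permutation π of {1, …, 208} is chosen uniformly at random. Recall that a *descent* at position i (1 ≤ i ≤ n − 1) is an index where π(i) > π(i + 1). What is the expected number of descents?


Write X = Σ X_I over i = 1, …, 207, with X_I the indicator of one descent.
There are 207 indicators.
For each fixed i, the pair (π(i), π(i+1)) is a uniformly random ordered pair of distinct values from {1, …, 208}; by symmetry P[π(i) > π(i+1)] = 1/2.
By linearity: E[X] = 207 · (1/2) = (208 − 1) · (1/2) = 207/2 ≈ 103.5000.

E[X] = 207/2 = 103.5000.


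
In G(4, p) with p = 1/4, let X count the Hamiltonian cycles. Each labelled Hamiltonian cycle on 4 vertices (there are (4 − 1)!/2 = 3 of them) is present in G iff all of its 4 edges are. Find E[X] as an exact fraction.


K_4 has (4 − 1)!/2 = 3 labelled Hamiltonian cycles.
For each such Hamiltonian cycle H, let X_H = 1 if all 4 edges of H are present in G. Then P[X_H = 1] = p^{4} = (1/4)^{4} = 1/256.
By linearity: E[X] = Σ_H E[X_H] = 3 · p^{4} = 3 · 1/256 = 3/256.
Numerically: E[X] ≈ 0.0117.

E[X] = 3 · (1/4)^{4} = 3/256 ≈ 0.0117.


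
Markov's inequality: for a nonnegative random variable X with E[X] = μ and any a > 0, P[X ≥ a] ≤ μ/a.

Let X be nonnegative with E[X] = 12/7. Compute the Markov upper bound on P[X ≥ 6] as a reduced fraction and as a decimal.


μ = E[X] = 12/7, a = 6.
Markov: P[X ≥ 6] ≤ μ/a = (12/7)/6 = 2/7.
Numerically: ≈ 0.2857.
(Since a = 6 > μ = 1.7143, the bound 2/7 is < 1 and informative.)

P[X ≥ 6] ≤ 2/7 ≈ 0.2857.


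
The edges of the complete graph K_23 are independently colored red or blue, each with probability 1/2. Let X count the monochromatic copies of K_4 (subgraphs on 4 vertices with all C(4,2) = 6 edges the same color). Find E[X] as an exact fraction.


Let X = Σ_S X_S over the C(23, 4) = 8855 subsets S of size 4, where X_S = 1 if the K_4 on S is monochromatic.
For a fixed S, the K_4 on S has C(4, 2) = 6 edges. P[all 6 edges red] = (1/2)^6, and likewise for blue, so P[monochromatic] = 2·(1/2)^6 = 2^{1 − 6} = 1/32.
By linearity: E[X] = C(23, 4) · 2^{1 − 6} = 8855 · 1/32 = 8855/32.
Numerically: E[X] ≈ 276.719.

E[X] = C(23,4)·2^(1−C(4,2)) = 8855/32 ≈ 276.719.


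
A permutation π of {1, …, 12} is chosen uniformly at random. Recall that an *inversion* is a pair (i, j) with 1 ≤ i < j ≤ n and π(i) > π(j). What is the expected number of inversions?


Write X = Σ X_I over the C(12, 2) = 66 pairs i < j, with X_I the indicator of one inversion.
There are 66 indicators.
For each fixed pair i < j, the values π(i) and π(j) are two distinct elements of {1, …, 12} in uniformly random order; by symmetry P[π(i) > π(j)] = 1/2.
By linearity: E[X] = 66 · (1/2) = C(12, 2) · (1/2) = 66/2 = 33 ≈ 33.0000.

E[X] = 33 = 33.0000.


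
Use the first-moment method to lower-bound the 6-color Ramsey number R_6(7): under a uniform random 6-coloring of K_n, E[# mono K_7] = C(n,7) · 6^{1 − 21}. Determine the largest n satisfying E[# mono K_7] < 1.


We need C(n, 7) · 6^{1 − 21} < 1, i.e. C(n, 7) < 6^{21 − 1} = 3656158440062976.
Check values of n near the boundary:
  n = 566: C(566, 7) = 3557206237959440; 3557206237959440 < 3656158440062976? YES
  n = 567: C(567, 7) = 3601671315933933; 3601671315933933 < 3656158440062976? YES
  n = 568: C(568, 7) = 3646611956239704; 3646611956239704 < 3656158440062976? YES
  n = 569: C(569, 7) = 3692032389858348; 3692032389858348 < 3656158440062976? NO
  n = 570: C(570, 7) = 3737936877831720; 3737936877831720 < 3656158440062976? NO
The largest n with C(n, 7) < 3656158440062976 is n = 568 (where E[X] = 16882462760369/16926659444736 ≈ 0.997389). Hence R_6(7) > 568, i.e. R_6(7) ≥ 569.

Largest n = 568; hence R_6(7) > 568.


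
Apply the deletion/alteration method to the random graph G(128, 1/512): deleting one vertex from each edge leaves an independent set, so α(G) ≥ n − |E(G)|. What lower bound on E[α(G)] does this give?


E[|E(G)|] = C(128, 2)·p = 8128 · (1/512) = 127/8.
E[α(G)] ≥ n − E[|E(G)|] = 128 − 127/8 = 897/8.
Numerically: ≈ 112.125000.
(This is only a lower bound; the true E[α(G)] may be larger.)

E[α(G)] ≥ 897/8 ≈ 112.125000.


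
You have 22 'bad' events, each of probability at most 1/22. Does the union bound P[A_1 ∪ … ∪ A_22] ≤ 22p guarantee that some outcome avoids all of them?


Union bound: P[∪_{i=1}^{22} A_i] ≤ Σ_i P[A_i] ≤ 22·p = 22·(1/22) = 1.
Numerically: 1 ≈ 1.0000.
Is 1 < 1? NO.
Since the bound 1 is ≥ 1, the union bound is uninformative here; it does NOT by itself certify existence.

22·p = 1 ≈ 1.0000; existence NOT certified by the union bound.


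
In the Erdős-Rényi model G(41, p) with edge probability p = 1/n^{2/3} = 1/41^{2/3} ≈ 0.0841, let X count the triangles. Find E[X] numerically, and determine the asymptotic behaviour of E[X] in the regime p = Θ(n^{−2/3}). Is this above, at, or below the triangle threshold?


Number of potential triangles: C(41, 3) = 10660.
Each occurs with probability p³ ≈ (0.0841)³ ≈ 5.94884e-04.
By linearity: E[X] = C(41, 3)·p³ ≈ 10660 · 5.94884e-04 ≈ 6.341.
Since α = 2/3 < 1, p = c/n^{2/3} ≫ 1/n is above the triangle threshold p ~ 1/n. Asymptotically E[X] ~ (c³/6)·n^{3(1−α)} = (1³/6)·n^{1} → ∞; triangles are abundant w.h.p.

E[X] ≈ 6.341; in regime p = Θ(1/n^{2/3}) E[X] diverges (above the triangle threshold p ~ 1/n).


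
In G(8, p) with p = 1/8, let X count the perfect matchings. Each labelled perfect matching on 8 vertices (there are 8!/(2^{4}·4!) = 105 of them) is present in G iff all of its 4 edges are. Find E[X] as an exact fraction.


K_8 has 8!/(2^{4}·4!) = 105 labelled perfect matchings.
For each such perfect matching H, let X_H = 1 if all 4 edges of H are present in G. Then P[X_H = 1] = p^{4} = (1/8)^{4} = 1/4096.
By linearity of expectation: E[X] = Σ_H E[X_H] = 105 · p^{4} = 105 · 1/4096 = 105/4096.
Numerically: E[X] ≈ 0.0256.

E[X] = 105 · (1/8)^{4} = 105/4096 ≈ 0.0256.


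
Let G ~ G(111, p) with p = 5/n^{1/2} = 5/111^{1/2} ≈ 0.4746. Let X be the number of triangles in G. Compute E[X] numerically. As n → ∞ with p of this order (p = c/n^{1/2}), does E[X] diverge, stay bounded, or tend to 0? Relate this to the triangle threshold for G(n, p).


Number of potential triangles: C(111, 3) = 221815.
Each occurs with probability p³ ≈ (0.4746)³ ≈ 1.068872e-01.
By linearity: E[X] = C(111, 3)·p³ ≈ 221815 · 1.068872e-01 ≈ 23709.1758.
Since α = 1/2 < 1, p = c/n^{1/2} ≫ 1/n is above the triangle threshold p ~ 1/n. Asymptotically E[X] ~ (c³/6)·n^{3(1−α)} = (5³/6)·n^{1.5} → ∞; triangles are abundant w.h.p.

E[X] ≈ 23709.1758; in regime p = Θ(1/n^{1/2}) E[X] diverges (above the triangle threshold p ~ 1/n).
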